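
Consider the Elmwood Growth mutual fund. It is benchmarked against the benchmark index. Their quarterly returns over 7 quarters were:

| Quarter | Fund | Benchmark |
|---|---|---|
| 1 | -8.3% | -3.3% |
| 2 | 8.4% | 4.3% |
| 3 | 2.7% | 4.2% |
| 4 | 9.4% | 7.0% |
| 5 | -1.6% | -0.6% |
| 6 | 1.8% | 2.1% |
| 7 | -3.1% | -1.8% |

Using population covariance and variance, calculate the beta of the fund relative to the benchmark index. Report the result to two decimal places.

r̄p = 1.3286%,  r̄m = 1.7000%
Cov = Σ(rp − r̄p)(rm − r̄m) / 7 = 19.3086
Var(rm) = Σ(rm − r̄m)² / 7 = 11.9714
β = Cov / Var = 19.3086 / 11.9714 = 1.6129

1.61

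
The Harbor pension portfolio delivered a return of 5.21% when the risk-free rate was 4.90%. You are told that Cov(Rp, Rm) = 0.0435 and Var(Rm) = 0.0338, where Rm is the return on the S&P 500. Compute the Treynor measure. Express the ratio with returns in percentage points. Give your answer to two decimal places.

0.24

β = Cov / Var = 0.0435 / 0.0338 = 1.2870
Treynor = (Rp − Rf) / β = (5.21% − 4.90%) / 1.2870 = 0.31 / 1.2870 = 0.2409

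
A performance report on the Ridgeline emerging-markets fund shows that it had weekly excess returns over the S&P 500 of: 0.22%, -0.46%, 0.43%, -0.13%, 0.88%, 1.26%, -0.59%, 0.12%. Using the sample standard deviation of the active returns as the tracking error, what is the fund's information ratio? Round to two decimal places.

0.34

r̄ = (0.22 − 0.46 + 0.43 − 0.13 + 0.88 + 1.26 − 0.59 + 0.12) / 8 = 0.2163%
Σ(r − r̄)² = (0.22 − 0.2163)² + (-0.46 − 0.2163)² + … = 2.8122
σ = √[2.8122 / 7] = 0.6338%
IR = r̄ / tracking error = 0.2163 / 0.6338 = 0.3413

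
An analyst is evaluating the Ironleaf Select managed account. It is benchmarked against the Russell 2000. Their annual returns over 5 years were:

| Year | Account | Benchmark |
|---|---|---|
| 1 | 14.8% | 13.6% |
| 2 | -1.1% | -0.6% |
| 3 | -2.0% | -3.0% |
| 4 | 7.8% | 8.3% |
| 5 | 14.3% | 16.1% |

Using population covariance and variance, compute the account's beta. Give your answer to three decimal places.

r̄p = 6.7600%,  r̄m = 6.8800%
Cov = Σ(rp − r̄p)(rm − r̄m) / 5 = 54.0732
Var(rm) = Σ(rm − r̄m)² / 5 = 57.1496
β = Cov / Var = 54.0732 / 57.1496 = 0.9462

0.946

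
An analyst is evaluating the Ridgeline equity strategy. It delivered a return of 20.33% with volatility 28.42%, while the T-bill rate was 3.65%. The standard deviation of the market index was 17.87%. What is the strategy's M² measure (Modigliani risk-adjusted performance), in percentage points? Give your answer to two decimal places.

Sharpe = (Rp − Rf) / σp = (20.33% − 3.65%) / 28.42% = 0.5869
M² = Rf + Sharpe × σm = 3.65% + 0.5869 × 17.87% = 14.1379%

14.14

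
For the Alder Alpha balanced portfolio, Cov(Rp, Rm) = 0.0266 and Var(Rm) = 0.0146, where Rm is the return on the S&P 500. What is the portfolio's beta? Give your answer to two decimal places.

1.82

β = Cov(Rp, Rm) / Var(Rm) = 0.0266 / 0.0146 = 1.8219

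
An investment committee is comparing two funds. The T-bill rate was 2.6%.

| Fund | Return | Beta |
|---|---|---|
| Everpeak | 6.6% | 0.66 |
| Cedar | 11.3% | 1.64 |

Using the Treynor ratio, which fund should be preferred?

Everpeak: Treynor = (6.6% − 2.6%) / 0.66 = 6.061
Cedar: Treynor = (11.3% − 2.6%) / 1.64 = 5.305
Highest: Everpeak (6.061).

Everpeak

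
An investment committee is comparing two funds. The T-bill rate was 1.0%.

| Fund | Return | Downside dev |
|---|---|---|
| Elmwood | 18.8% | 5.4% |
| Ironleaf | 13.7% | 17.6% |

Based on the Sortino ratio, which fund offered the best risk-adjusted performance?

Elmwood

Elmwood: Sortino ratio = (18.8% − 1.0%) / 5.4% = 3.296
Ironleaf: Sortino ratio = (13.7% − 1.0%) / 17.6% = 0.722
Highest: Elmwood (3.296).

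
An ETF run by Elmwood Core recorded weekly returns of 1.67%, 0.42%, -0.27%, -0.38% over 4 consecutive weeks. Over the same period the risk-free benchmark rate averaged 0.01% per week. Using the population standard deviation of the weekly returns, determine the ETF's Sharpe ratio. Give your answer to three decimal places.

r̄ = (1.67 + 0.42 − 0.27 − 0.38) / 4 = 0.3600%
Population σ = √[Σ(r − r̄)² / 4] = √[2.6642 / 4] = √0.6661 = 0.8161%
Sharpe = (r̄ − rf) / σ = (0.3600 − 0.01) / 0.8161 = 0.3500 / 0.8161 = 0.4289

0.429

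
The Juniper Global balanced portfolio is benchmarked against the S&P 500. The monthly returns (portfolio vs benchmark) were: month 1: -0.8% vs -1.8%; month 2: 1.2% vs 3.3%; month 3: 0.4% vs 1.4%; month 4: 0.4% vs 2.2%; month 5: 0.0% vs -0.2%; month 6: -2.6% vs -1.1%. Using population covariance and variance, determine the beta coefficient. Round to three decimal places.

r̄p = -0.2333%,  r̄m = 0.6333%
Cov = Σ(rp − r̄p)(rm − r̄m) / 6 = 1.7644
Var(rm) = Σ(rm − r̄m)² / 6 = 3.2956
β = Cov / Var = 1.7644 / 3.2956 = 0.5354

0.535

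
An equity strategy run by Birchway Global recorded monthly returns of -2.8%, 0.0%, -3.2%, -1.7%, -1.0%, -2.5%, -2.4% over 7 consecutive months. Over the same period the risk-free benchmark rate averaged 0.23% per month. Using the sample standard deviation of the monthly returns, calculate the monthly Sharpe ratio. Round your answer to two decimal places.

μ = (-2.8 + 0 − 3.2 − 1.7 − 1 − 2.5 − 2.4) / 7 = -1.9429%
Σ(r − μ)² = (-2.8 − (-1.9429))² + (0 − (-1.9429))² + (-3.2 − (-1.9429))² + … = 7.5571
σ = √[7.5571 / 6] = 1.1223%
Sharpe = (μ − rf) / σ = (-1.9429 − 0.23) / 1.1223 = -2.1729 / 1.1223 = -1.9361

-1.94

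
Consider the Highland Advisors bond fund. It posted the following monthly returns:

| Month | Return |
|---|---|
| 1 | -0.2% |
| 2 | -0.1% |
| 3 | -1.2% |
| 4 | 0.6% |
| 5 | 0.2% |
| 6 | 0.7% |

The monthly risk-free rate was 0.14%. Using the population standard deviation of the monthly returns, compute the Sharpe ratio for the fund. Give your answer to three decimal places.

Mean return r̄ = -0.00 / 6 = 0.0000%
Population std dev = √[2.3800 / 6] = 0.6298%
Sharpe = (r̄ − rf) / σ = (0.0000 − 0.14) / 0.6298 = -0.1400 / 0.6298 = -0.2223

-0.222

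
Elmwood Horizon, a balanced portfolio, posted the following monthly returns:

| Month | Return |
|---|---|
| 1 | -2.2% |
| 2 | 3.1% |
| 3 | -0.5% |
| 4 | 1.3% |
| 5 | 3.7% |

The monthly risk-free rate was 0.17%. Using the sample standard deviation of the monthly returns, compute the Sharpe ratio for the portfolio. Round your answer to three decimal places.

0.370

r̄ = (-2.2 + 3.1 − 0.5 + 1.3 + 3.7) / 5 = 1.0800%
Σ(r − r̄)² = (-2.2 − 1.0800)² + (3.1 − 1.0800)² + (-0.5 − 1.0800)² + … = 24.2480
σ = √[24.2480 / 4] = 2.4621%
Sharpe = (r̄ − rf) / σ = (1.0800 − 0.17) / 2.4621 = 0.9100 / 2.4621 = 0.3696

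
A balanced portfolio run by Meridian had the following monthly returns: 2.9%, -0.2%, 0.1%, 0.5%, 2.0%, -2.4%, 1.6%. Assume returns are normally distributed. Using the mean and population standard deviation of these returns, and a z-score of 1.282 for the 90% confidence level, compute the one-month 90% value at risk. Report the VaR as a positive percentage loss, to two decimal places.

1.42

Mean return μ = 4.50 / 7 = 0.6429%
Σ(r − μ)² = (2.9 − 0.6429)² + (-0.2 − 0.6429)² + (0.1 − 0.6429)² + … = 18.1371
population σ = √(18.1371 / 7) = √2.5910 = 1.6097%
VaR = −(μ − z·σ) = −(0.6429 − 1.282 × 1.6097) = −(-1.4207) = 1.4207%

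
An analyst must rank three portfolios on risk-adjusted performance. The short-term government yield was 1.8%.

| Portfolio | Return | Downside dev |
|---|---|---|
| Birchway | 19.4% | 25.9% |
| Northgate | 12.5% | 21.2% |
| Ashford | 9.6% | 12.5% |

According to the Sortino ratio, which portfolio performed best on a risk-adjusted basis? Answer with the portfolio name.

Birchway

Birchway: Sortino ratio = (19.4% − 1.8%) / 25.9% = 0.680
Northgate: Sortino ratio = (12.5% − 1.8%) / 21.2% = 0.505
Ashford: Sortino ratio = (9.6% − 1.8%) / 12.5% = 0.624
Highest: Birchway (0.680).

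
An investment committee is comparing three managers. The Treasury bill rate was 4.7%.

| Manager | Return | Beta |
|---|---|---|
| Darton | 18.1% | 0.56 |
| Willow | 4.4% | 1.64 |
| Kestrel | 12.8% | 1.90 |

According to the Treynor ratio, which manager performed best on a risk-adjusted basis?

Darton

Darton: Treynor = (18.1% − 4.7%) / 0.56 = 23.929
Willow: Treynor = (4.4% − 4.7%) / 1.64 = -0.183
Kestrel: Treynor = (12.8% − 4.7%) / 1.90 = 4.263
Highest: Darton (23.929).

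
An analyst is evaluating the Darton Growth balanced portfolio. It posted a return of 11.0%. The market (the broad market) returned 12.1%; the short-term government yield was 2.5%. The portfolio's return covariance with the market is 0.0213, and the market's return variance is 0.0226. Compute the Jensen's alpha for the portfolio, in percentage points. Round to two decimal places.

β = Cov / Var = 0.0213 / 0.0226 = 0.9425
E[R] = Rf + β(Rm − Rf) = 2.5% + 0.9425 × (12.1% − 2.5%) = 11.5480%
α = Rp − E[R] = 11.0% − 11.5480% = -0.5480

-0.55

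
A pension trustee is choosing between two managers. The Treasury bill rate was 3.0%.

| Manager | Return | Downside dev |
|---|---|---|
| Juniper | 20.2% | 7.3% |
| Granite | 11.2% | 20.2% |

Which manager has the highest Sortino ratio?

Juniper

Juniper: Sortino ratio = (20.2% − 3.0%) / 7.3% = 2.356
Granite: Sortino ratio = (11.2% − 3.0%) / 20.2% = 0.406
Highest: Juniper (2.356).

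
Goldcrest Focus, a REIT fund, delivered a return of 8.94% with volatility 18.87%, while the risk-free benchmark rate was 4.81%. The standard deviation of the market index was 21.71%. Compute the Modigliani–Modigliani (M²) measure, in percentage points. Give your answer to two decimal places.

9.56

Sharpe = (Rp − Rf) / σp = (8.94% − 4.81%) / 18.87% = 0.2189
M² = Rf + Sharpe × σm = 4.81% + 0.2189 × 21.71% = 9.5623%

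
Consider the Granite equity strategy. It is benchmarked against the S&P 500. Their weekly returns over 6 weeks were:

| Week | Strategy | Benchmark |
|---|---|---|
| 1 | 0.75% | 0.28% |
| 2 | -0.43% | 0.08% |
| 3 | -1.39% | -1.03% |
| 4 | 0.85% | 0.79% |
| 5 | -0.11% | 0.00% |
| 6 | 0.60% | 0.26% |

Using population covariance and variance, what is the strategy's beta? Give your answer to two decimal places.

1.33

r̄p = 0.0450%,  r̄m = 0.0633%
Cov = Σ(rp − r̄p)(rm − r̄m) / 6 = 0.4030
Var(rm) = Σ(rm − r̄m)² / 6 = 0.3022
β = Cov / Var = 0.4030 / 0.3022 = 1.3336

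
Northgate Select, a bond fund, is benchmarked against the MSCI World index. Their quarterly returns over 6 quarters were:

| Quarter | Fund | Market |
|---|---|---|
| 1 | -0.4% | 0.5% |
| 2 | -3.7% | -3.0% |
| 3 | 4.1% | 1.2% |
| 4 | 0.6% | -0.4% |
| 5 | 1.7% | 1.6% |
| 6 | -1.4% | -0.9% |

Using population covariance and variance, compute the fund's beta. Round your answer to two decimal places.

r̄p = 0.1500%,  r̄m = -0.1667%
Cov = Σ(rp − r̄p)(rm − r̄m) / 6 = 3.2850
Var(rm) = Σ(rm − r̄m)² / 6 = 2.3422
β = Cov / Var = 3.2850 / 2.3422 = 1.4025

1.40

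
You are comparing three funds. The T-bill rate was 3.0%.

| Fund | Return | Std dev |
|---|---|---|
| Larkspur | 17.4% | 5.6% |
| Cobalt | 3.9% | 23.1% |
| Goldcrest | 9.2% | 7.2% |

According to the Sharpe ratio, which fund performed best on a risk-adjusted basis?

Larkspur: Sharpe ratio = (17.4% − 3.0%) / 5.6% = 2.571
Cobalt: Sharpe ratio = (3.9% − 3.0%) / 23.1% = 0.039
Goldcrest: Sharpe ratio = (9.2% − 3.0%) / 7.2% = 0.861
Highest: Larkspur (2.571).

Larkspur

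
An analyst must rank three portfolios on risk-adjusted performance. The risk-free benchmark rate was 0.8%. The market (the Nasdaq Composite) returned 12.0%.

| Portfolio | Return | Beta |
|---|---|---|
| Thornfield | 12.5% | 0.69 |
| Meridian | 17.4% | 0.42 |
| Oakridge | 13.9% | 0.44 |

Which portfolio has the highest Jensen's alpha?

Thornfield: α = 12.5% − [0.8% + 0.69 × (12.0% − 0.8%)] = 3.972
Meridian: α = 17.4% − [0.8% + 0.42 × (12.0% − 0.8%)] = 11.896
Oakridge: α = 13.9% − [0.8% + 0.44 × (12.0% − 0.8%)] = 8.172
Highest: Meridian (11.896).

Meridian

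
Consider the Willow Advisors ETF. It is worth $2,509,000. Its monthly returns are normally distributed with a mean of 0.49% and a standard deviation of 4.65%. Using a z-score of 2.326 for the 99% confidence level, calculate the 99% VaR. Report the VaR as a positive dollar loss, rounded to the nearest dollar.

$259,077

Return at the 99% tail: μ − z·σ = 0.49% − 2.326 × 4.65% = 0.49 − 10.8159 = -10.3259%
VaR = −(-10.3259%) × $2,509,000 = 10.3259% × $2,509,000 = $259,077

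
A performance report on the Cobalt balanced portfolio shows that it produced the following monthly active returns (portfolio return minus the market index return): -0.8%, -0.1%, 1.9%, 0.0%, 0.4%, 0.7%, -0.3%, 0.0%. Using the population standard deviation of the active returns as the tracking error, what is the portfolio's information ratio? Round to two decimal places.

μ = (-0.8 − 0.1 + 1.9 + 0 + 0.4 + 0.7 − 0.3 + 0) / 8 = 1.80 / 8 = 0.2250%
Σ(r − μ)² = (-0.8 − 0.2250)² + (-0.1 − 0.2250)² + (1.9 − 0.2250)² + … = 4.5950
σ = √[4.5950 / 8] = 0.7579%
IR = μ / tracking error = 0.2250 / 0.7579 = 0.2969

0.30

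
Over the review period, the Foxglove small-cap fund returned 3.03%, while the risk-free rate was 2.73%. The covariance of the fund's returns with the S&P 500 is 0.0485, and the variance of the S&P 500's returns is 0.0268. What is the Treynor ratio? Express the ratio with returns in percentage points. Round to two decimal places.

β = Cov / Var = 0.0485 / 0.0268 = 1.8097
Treynor = (Rp − Rf) / β = (3.03% − 2.73%) / 1.8097 = 0.30 / 1.8097 = 0.1658

0.17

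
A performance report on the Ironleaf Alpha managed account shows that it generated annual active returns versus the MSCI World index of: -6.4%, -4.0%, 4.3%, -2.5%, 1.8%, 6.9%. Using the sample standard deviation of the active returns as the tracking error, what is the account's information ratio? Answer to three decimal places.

0.003

r̄ = (-6.4 − 4 + 4.3 − 2.5 + 1.8 + 6.9) / 6 = 0.0167%
Sample std dev = √[132.5483 / 5] = 5.1488%
IR = r̄ / tracking error = 0.0167 / 5.1488 = 0.0032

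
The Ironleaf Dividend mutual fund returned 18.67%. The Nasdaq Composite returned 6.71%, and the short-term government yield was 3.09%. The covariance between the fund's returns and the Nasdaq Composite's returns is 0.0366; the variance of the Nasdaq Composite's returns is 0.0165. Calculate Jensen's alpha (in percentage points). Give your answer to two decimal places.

β = Cov / Var = 0.0366 / 0.0165 = 2.2182
E[R] = Rf + β(Rm − Rf) = 3.09% + 2.2182 × (6.71% − 3.09%) = 11.1199%
α = Rp − E[R] = 18.67% − 11.1199% = 7.5501

7.55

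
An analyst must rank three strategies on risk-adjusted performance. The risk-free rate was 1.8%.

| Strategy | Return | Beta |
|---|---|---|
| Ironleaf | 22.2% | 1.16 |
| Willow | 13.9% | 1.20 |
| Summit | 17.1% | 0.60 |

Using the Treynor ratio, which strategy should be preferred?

Ironleaf: Treynor = (22.2% − 1.8%) / 1.16 = 17.586
Willow: Treynor = (13.9% − 1.8%) / 1.20 = 10.083
Summit: Treynor = (17.1% − 1.8%) / 0.60 = 25.500
Highest: Summit (25.500).

Summit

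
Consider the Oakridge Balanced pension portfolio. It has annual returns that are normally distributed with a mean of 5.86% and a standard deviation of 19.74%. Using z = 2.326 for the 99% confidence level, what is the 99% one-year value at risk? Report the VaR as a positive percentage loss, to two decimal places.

40.06

VaR (as % loss) = −(μ − z·σ) = −(5.86% − 2.326 × 19.74%) = −(-40.05524%) = 40.05524%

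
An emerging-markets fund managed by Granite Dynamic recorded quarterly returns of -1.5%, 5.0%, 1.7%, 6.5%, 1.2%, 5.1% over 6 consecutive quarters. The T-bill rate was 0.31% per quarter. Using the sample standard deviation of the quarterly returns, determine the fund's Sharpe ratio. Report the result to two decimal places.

r̄ = (-1.5 + 5 + 1.7 + 6.5 + 1.2 + 5.1) / 6 = 3.0000%
Sample std dev = √[45.8400 / 5] = 3.0279%
Sharpe = (r̄ − rf) / σ = (3.0000 − 0.31) / 3.0279 = 2.6900 / 3.0279 = 0.8884

0.89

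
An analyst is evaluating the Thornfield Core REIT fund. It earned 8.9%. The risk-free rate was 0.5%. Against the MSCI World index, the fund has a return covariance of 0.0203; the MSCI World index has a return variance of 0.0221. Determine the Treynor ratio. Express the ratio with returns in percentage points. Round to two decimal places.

9.14

β = Cov / Var = 0.0203 / 0.0221 = 0.9186
Treynor = (Rp − Rf) / β = (8.9% − 0.5%) / 0.9186 = 8.40 / 0.9186 = 9.1444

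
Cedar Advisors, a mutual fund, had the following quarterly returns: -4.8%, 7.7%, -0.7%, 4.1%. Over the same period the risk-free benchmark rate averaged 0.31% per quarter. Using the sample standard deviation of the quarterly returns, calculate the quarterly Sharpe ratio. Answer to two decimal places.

r̄ = (-4.8 + 7.7 − 0.7 + 4.1) / 4 = 6.30 / 4 = 1.5750%
Sample std dev = √[89.7075 / 3] = 5.4683%
Sharpe = (r̄ − rf) / σ = (1.5750 − 0.31) / 5.4683 = 1.2650 / 5.4683 = 0.2313

0.23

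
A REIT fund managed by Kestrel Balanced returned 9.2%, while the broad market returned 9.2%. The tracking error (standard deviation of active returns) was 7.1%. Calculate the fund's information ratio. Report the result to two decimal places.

IR = (Rp − Rb) / TE = (9.2% − 9.2%) / 7.1% = 0.00% / 7.1% = 0.0000

0.00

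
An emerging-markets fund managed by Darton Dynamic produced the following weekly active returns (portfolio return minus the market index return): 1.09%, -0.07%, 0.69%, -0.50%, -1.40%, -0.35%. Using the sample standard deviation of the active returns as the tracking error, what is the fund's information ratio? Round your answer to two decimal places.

Mean return r̄ = -0.540 / 6 = -0.0900%
Sample std dev = √[3.9530 / 5] = 0.8892%
IR = r̄ / tracking error = -0.0900 / 0.8892 = -0.1012

-0.10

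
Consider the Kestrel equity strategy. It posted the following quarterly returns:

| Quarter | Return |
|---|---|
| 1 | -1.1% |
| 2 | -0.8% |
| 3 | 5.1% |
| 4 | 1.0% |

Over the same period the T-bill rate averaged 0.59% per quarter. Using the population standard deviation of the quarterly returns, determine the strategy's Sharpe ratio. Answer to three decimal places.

0.186

μ = (-1.1 − 0.8 + 5.1 + 1) / 4 = 1.0500%
Population std dev = √[24.4500 / 4] = 2.4723%
Sharpe = (μ − rf) / σ = (1.0500 − 0.59) / 2.4723 = 0.4600 / 2.4723 = 0.1861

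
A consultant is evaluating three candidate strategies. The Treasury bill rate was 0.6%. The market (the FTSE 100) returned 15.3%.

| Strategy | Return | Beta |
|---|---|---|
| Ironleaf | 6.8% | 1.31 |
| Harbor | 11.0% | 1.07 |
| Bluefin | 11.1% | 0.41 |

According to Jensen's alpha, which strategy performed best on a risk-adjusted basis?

Ironleaf: α = 6.8% − [0.6% + 1.31 × (15.3% − 0.6%)] = -13.057
Harbor: α = 11.0% − [0.6% + 1.07 × (15.3% − 0.6%)] = -5.329
Bluefin: α = 11.1% − [0.6% + 0.41 × (15.3% − 0.6%)] = 4.473
Highest: Bluefin (4.473).

Bluefin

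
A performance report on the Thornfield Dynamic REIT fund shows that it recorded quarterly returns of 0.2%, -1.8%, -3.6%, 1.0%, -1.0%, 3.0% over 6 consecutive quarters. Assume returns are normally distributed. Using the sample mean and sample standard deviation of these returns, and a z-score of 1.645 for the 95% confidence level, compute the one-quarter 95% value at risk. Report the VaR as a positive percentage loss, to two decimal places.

4.15

r̄ = (0.2 − 1.8 − 3.6 + 1 − 1 + 3) / 6 = -0.3667%
Σ(r − r̄)² = 26.4333; sample σ = √(26.4333/5) = 2.2993%
VaR = −(r̄ − z·σ) = −(-0.3667 − 1.645 × 2.2993) = −(-4.1490) = 4.1490%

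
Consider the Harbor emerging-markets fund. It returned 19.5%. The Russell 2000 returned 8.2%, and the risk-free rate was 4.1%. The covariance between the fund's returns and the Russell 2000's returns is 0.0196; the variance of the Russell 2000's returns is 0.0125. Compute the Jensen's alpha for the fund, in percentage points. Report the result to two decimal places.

8.97

β = Cov / Var = 0.0196 / 0.0125 = 1.5680
E[R] = Rf + β(Rm − Rf) = 4.1% + 1.5680 × (8.2% − 4.1%) = 10.5288%
α = Rp − E[R] = 19.5% − 10.5288% = 8.9712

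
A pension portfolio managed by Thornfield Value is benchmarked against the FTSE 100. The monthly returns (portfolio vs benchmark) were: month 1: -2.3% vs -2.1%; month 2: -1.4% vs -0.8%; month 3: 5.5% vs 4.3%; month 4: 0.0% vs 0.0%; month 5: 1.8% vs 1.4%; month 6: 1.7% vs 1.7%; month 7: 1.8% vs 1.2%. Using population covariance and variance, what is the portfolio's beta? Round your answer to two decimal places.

r̄p = 1.0143%,  r̄m = 0.8143%
Cov = Σ(rp − r̄p)(rm − r̄m) / 7 = 4.4841
Var(rm) = Σ(rm − r̄m)² / 7 = 3.5984
β = Cov / Var = 4.4841 / 3.5984 = 1.2461

1.25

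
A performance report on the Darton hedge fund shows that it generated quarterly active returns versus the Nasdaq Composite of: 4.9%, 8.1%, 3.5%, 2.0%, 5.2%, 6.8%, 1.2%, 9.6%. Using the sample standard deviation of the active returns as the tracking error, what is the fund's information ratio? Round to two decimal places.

r̄ = (4.9 + 8.1 + 3.5 + 2 + 5.2 + 6.8 + 1.2 + 9.6) / 8 = 41.30 / 8 = 5.1625%
Σ(r − r̄)² = (4.9 − 5.1625)² + (8.1 − 5.1625)² + (3.5 − 5.1625)² + … = 59.5388
sample σ = √(59.5388 / 7) = √8.5055 = 2.9164%
IR = r̄ / tracking error = 5.1625 / 2.9164 = 1.7702

1.77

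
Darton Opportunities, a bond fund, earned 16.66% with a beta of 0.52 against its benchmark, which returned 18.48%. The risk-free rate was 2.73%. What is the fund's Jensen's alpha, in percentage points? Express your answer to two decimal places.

5.74

CAPM expected return = Rf + β(Rm − Rf) = 2.73% + 0.52 × (18.48% − 2.73%) = 2.73 + 0.52 × 15.75 = 10.9200%
Jensen's α = Rp − E[R] = 16.66% − 10.9200% = 5.7400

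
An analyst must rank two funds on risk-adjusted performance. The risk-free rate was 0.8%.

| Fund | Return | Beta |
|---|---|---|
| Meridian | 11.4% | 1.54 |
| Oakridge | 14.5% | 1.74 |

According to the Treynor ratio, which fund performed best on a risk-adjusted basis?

Oakridge

Meridian: Treynor = (11.4% − 0.8%) / 1.54 = 6.883
Oakridge: Treynor = (14.5% − 0.8%) / 1.74 = 7.874
Highest: Oakridge (7.874).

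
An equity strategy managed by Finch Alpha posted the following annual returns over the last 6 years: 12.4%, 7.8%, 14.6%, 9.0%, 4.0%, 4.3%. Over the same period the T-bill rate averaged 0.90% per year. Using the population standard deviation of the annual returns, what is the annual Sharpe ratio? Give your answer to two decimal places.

Mean return r̄ = 52.10 / 6 = 8.6833%
Σ(r − r̄)² = (12.4 − 8.6833)² + (7.8 − 8.6833)² + (14.6 − 8.6833)² + … = 90.8483
population σ = √(90.8483 / 6) = √15.1414 = 3.8912%
Sharpe = (r̄ − rf) / σ = (8.6833 − 0.9) / 3.8912 = 7.7833 / 3.8912 = 2.0002

2.00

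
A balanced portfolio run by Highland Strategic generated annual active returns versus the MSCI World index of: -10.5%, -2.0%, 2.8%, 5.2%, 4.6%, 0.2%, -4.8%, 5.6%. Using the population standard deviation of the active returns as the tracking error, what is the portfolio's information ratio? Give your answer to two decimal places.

0.03

Mean return r̄ = 1.10 / 8 = 0.1375%
Population σ = √[Σ(r − r̄)² / 8] = √[224.5788 / 8] = √28.0724 = 5.2983%
IR = r̄ / tracking error = 0.1375 / 5.2983 = 0.0260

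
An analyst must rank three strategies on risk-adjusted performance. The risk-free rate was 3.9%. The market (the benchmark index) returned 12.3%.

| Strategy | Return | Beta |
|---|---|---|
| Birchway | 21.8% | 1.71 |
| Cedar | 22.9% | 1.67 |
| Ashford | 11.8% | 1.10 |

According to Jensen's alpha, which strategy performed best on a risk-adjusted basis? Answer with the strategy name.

Cedar

Birchway: α = 21.8% − [3.9% + 1.71 × (12.3% − 3.9%)] = 3.536
Cedar: α = 22.9% − [3.9% + 1.67 × (12.3% − 3.9%)] = 4.972
Ashford: α = 11.8% − [3.9% + 1.10 × (12.3% − 3.9%)] = -1.340
Highest: Cedar (4.972).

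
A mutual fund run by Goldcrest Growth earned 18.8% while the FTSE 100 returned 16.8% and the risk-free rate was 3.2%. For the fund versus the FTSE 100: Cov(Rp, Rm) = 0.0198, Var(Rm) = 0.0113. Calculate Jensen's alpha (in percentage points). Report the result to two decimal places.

-8.23

β = Cov / Var = 0.0198 / 0.0113 = 1.7522
E[R] = Rf + β(Rm − Rf) = 3.2% + 1.7522 × (16.8% − 3.2%) = 27.0299%
α = Rp − E[R] = 18.8% − 27.0299% = -8.2299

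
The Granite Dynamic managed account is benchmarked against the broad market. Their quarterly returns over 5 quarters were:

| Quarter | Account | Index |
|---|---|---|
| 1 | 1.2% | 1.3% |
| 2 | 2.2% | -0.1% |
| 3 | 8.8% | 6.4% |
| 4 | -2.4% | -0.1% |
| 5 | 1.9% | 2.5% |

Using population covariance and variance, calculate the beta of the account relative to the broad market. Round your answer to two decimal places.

1.36

r̄p = 2.3400%,  r̄m = 2.0000%
Cov = Σ(rp − r̄p)(rm − r̄m) / 5 = 7.8500
Var(rm) = Σ(rm − r̄m)² / 5 = 5.7840
β = Cov / Var = 7.8500 / 5.7840 = 1.3572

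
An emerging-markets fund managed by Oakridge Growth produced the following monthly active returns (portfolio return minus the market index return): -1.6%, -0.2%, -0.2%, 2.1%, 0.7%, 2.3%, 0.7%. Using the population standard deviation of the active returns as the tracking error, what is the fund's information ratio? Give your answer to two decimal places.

Mean return r̄ = 3.80 / 7 = 0.5429%
Population std dev = √[11.2571 / 7] = 1.2681%
IR = r̄ / tracking error = 0.5429 / 1.2681 = 0.4281

0.43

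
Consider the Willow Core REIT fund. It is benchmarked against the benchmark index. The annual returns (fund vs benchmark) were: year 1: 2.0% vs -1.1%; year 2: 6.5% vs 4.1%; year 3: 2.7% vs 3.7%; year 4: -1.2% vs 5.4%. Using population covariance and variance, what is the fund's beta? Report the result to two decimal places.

r̄p = 2.5000%,  r̄m = 3.0250%
Cov = Σ(rp − r̄p)(rm − r̄m) / 4 = -0.5725
Var(rm) = Σ(rm − r̄m)² / 4 = 6.0669
β = Cov / Var = -0.5725 / 6.0669 = -0.0944

-0.09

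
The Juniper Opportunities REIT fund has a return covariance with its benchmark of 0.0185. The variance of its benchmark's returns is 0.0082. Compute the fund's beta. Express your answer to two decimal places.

2.26

β = Cov(Rp, Rm) / Var(Rm) = 0.0185 / 0.0082 = 2.2561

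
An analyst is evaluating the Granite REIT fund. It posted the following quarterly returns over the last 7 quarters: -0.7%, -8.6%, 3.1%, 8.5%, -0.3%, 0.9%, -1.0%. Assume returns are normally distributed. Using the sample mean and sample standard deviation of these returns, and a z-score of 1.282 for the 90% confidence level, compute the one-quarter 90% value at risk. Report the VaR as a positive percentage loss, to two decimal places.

6.30

r̄ = (-0.7 − 8.6 + 3.1 + 8.5 − 0.3 + 0.9 − 1) / 7 = 0.2714%
Sample std dev = √[157.6943 / 6] = 5.1266%
VaR = −(r̄ − z·σ) = −(0.2714 − 1.282 × 5.1266) = −(-6.3009) = 6.3009%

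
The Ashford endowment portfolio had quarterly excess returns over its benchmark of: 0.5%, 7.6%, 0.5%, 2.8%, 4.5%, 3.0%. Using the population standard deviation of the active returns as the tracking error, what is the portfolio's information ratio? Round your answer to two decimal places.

Mean return r̄ = 18.90 / 6 = 3.1500%
Population σ = √[Σ(r − r̄)² / 6] = √[35.8150 / 6] = √5.9692 = 2.4432%
IR = r̄ / tracking error = 3.1500 / 2.4432 = 1.2893

1.29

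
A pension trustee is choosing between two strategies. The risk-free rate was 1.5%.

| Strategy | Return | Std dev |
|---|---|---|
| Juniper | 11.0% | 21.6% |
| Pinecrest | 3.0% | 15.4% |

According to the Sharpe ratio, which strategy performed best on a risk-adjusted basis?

Juniper

Juniper: Sharpe ratio = (11.0% − 1.5%) / 21.6% = 0.440
Pinecrest: Sharpe ratio = (3.0% − 1.5%) / 15.4% = 0.097
Highest: Juniper (0.440).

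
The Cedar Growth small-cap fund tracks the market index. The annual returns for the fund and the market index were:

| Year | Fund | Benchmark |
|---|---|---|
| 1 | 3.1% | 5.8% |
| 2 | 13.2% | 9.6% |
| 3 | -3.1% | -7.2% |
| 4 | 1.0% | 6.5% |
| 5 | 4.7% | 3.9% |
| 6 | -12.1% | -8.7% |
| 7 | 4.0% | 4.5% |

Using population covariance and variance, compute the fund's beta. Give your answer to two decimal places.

0.97

r̄p = 1.5429%,  r̄m = 2.0571%
Cov = Σ(rp − r̄p)(rm − r̄m) / 7 = 41.8433
Var(rm) = Σ(rm − r̄m)² / 7 = 43.0596
β = Cov / Var = 41.8433 / 43.0596 = 0.9718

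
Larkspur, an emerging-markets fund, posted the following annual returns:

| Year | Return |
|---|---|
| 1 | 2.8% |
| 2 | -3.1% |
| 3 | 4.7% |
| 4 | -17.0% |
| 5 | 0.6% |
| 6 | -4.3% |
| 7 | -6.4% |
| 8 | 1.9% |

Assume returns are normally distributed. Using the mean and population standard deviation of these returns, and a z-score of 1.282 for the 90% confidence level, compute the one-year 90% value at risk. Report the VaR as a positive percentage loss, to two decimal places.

Mean return r̄ = -20.80 / 8 = -2.6000%
Σ(r − r̄)² = (2.8 − (-2.6000))² + (-3.1 − (-2.6000))² + … = 337.8800
population σ = √(337.8800 / 8) = √42.2350 = 6.4988%
VaR = −(r̄ − z·σ) = −(-2.6000 − 1.282 × 6.4988) = −(-10.9315) = 10.9315%

10.93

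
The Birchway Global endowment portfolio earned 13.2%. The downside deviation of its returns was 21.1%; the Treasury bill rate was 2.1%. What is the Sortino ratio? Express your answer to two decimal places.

0.53

Sortino = (Rp − Rf) / σd = (13.2% − 2.1%) / 21.1% = 11.10% / 21.1% = 0.5261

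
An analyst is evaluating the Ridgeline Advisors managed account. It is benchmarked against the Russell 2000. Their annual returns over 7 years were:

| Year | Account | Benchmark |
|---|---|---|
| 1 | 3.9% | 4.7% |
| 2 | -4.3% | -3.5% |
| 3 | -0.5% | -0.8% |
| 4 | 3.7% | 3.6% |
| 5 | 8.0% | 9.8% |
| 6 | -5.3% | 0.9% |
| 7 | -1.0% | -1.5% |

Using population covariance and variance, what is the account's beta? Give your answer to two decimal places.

0.93

r̄p = 0.6429%,  r̄m = 1.8857%
Cov = Σ(rp − r̄p)(rm − r̄m) / 7 = 16.2492
Var(rm) = Σ(rm − r̄m)² / 7 = 17.4498
β = Cov / Var = 16.2492 / 17.4498 = 0.9312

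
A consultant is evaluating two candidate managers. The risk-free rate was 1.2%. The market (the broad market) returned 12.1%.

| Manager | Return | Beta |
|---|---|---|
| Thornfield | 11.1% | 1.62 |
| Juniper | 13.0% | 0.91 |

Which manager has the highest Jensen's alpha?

Thornfield: α = 11.1% − [1.2% + 1.62 × (12.1% − 1.2%)] = -7.758
Juniper: α = 13.0% − [1.2% + 0.91 × (12.1% − 1.2%)] = 1.881
Highest: Juniper (1.881).

Juniper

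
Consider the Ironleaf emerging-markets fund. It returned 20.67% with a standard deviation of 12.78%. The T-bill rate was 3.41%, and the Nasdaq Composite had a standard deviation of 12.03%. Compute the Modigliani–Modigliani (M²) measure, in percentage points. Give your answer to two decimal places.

Sharpe = (Rp − Rf) / σp = (20.67% − 3.41%) / 12.78% = 1.3505
M² = Rf + Sharpe × σm = 3.41% + 1.3505 × 12.03% = 19.6565%

19.66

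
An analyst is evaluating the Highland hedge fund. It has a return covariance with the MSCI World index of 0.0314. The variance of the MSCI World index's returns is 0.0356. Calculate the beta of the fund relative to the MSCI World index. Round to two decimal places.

0.88

β = Cov(Rp, Rm) / Var(Rm) = 0.0314 / 0.0356 = 0.8820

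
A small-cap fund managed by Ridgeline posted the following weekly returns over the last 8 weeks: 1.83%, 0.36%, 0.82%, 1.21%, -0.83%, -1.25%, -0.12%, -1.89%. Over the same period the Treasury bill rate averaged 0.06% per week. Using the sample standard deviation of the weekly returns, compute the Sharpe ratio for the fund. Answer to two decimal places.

-0.03

Mean return μ = 0.130 / 8 = 0.0163%
Σ(r − μ)² = (1.83 − 0.0163)² + (0.36 − 0.0163)² + … = 11.4508
sample σ = √(11.4508 / 7) = √1.6358 = 1.2790%
Sharpe = (μ − rf) / σ = (0.0163 − 0.06) / 1.2790 = -0.0437 / 1.2790 = -0.0342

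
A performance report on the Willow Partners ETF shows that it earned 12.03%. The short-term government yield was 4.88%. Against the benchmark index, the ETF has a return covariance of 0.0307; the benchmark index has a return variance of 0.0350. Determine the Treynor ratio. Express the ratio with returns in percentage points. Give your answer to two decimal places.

8.15

β = Cov / Var = 0.0307 / 0.0350 = 0.8771
Treynor = (Rp − Rf) / β = (12.03% − 4.88%) / 0.8771 = 7.15 / 0.8771 = 8.1519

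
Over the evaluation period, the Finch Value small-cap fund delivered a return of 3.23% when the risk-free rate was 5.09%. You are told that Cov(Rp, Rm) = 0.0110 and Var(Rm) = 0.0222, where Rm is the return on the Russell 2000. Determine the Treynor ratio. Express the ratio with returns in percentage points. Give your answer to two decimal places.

β = Cov / Var = 0.0110 / 0.0222 = 0.4955
Treynor = (Rp − Rf) / β = (3.23% − 5.09%) / 0.4955 = -1.86 / 0.4955 = -3.7538

-3.75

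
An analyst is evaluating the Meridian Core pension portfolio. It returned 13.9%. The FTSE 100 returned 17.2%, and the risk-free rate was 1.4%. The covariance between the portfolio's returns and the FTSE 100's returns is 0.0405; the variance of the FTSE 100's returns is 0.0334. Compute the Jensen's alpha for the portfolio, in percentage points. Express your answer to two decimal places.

-6.66

β = Cov / Var = 0.0405 / 0.0334 = 1.2126
E[R] = Rf + β(Rm − Rf) = 1.4% + 1.2126 × (17.2% − 1.4%) = 20.5591%
α = Rp − E[R] = 13.9% − 20.5591% = -6.6591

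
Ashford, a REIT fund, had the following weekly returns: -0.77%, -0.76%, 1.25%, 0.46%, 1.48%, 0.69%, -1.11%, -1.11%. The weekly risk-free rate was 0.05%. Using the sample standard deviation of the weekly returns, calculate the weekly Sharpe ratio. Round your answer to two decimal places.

-0.03

r̄ = (-0.77 − 0.76 + 1.25 + 0.46 + 1.48 + 0.69 − 1.11 − 1.11) / 8 = 0.130 / 8 = 0.0163%
Sample std dev = √[8.0732 / 7] = 1.0739%
Sharpe = (r̄ − rf) / σ = (0.0163 − 0.05) / 1.0739 = -0.0337 / 1.0739 = -0.0314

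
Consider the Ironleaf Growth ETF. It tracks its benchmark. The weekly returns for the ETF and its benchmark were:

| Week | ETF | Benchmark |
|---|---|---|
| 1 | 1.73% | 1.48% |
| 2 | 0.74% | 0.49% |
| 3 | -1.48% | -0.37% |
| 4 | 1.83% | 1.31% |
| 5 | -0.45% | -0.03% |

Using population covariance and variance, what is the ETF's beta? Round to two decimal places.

r̄p = 0.4740%,  r̄m = 0.5760%
Cov = Σ(rp − r̄p)(rm − r̄m) / 5 = 0.9033
Var(rm) = Σ(rm − r̄m)² / 5 = 0.5251
β = Cov / Var = 0.9033 / 0.5251 = 1.7202

1.72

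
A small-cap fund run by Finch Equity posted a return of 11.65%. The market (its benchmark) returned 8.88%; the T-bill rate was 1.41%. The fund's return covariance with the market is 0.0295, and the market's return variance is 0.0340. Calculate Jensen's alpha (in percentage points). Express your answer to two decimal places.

3.76

β = Cov / Var = 0.0295 / 0.0340 = 0.8676
E[R] = Rf + β(Rm − Rf) = 1.41% + 0.8676 × (8.88% − 1.41%) = 7.8910%
α = Rp − E[R] = 11.65% − 7.8910% = 3.7590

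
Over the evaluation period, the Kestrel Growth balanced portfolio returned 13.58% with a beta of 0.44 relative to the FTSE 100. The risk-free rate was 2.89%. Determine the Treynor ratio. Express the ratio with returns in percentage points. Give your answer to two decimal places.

24.30

Treynor = (Rp − Rf) / β = (13.58% − 2.89%) / 0.44 = 10.69 / 0.44 = 24.2955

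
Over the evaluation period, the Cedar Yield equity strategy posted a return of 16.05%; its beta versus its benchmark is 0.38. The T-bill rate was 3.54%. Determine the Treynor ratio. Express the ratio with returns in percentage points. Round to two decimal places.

Treynor = (Rp − Rf) / β = (16.05% − 3.54%) / 0.38 = 12.51 / 0.38 = 32.9211

32.92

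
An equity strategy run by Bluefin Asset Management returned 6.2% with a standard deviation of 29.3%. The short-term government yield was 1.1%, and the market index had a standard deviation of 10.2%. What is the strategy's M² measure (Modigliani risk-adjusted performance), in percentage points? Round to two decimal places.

Sharpe = (Rp − Rf) / σp = (6.2% − 1.1%) / 29.3% = 0.1741
M² = Rf + Sharpe × σm = 1.1% + 0.1741 × 10.2% = 2.8758%

2.88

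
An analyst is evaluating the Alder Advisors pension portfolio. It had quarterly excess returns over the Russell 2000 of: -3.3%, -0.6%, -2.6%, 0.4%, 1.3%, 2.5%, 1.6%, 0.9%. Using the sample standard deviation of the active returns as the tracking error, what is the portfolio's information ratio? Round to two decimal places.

r̄ = (-3.3 − 0.6 − 2.6 + 0.4 + 1.3 + 2.5 + 1.6 + 0.9) / 8 = 0.20 / 8 = 0.0250%
Σ(r − r̄)² = (-3.3 − 0.0250)² + (-0.6 − 0.0250)² + (-2.6 − 0.0250)² + … = 29.4750
σ = √[29.4750 / 7] = 2.0520%
IR = r̄ / tracking error = 0.0250 / 2.0520 = 0.0122

0.01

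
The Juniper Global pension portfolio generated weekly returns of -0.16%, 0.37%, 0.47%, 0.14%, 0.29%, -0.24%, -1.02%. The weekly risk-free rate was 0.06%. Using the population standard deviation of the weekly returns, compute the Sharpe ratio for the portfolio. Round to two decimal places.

μ = (-0.16 + 0.37 + 0.47 + 0.14 + 0.29 − 0.24 − 1.02) / 7 = -0.0214%
Σ(r − μ)² = 1.5819; population σ = √(1.5819/7) = 0.4754%
Sharpe = (μ − rf) / σ = (-0.0214 − 0.06) / 0.4754 = -0.0814 / 0.4754 = -0.1712

-0.17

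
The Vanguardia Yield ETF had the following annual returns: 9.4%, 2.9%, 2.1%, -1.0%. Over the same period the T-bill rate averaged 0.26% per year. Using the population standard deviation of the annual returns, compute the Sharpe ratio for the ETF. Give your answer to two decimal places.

Mean return r̄ = 13.40 / 4 = 3.3500%
Σ(r − r̄)² = (9.4 − 3.3500)² + (2.9 − 3.3500)² + … = 57.2900
population σ = √(57.2900 / 4) = √14.3225 = 3.7845%
Sharpe = (r̄ − rf) / σ = (3.3500 − 0.26) / 3.7845 = 3.0900 / 3.7845 = 0.8165

0.82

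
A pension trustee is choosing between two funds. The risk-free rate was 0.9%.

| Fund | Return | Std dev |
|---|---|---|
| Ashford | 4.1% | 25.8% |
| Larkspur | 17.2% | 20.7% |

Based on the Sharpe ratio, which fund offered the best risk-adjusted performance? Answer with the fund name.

Ashford: Sharpe ratio = (4.1% − 0.9%) / 25.8% = 0.124
Larkspur: Sharpe ratio = (17.2% − 0.9%) / 20.7% = 0.787
Highest: Larkspur (0.787).

Larkspur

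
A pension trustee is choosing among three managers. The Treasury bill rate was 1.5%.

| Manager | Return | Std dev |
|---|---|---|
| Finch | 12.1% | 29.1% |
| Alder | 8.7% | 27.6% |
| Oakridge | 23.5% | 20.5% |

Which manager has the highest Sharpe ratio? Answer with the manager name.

Finch: Sharpe ratio = (12.1% − 1.5%) / 29.1% = 0.364
Alder: Sharpe ratio = (8.7% − 1.5%) / 27.6% = 0.261
Oakridge: Sharpe ratio = (23.5% − 1.5%) / 20.5% = 1.073
Highest: Oakridge (1.073).

Oakridge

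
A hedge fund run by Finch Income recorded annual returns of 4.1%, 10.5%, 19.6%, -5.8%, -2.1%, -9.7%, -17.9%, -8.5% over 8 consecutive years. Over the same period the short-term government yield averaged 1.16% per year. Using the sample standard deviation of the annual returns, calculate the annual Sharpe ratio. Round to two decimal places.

-0.20

μ = (4.1 + 10.5 + 19.6 − 5.8 − 2.1 − 9.7 − 17.9 − 8.5) / 8 = -9.80 / 8 = -1.2250%
Σ(r − μ)² = 1024.0150; sample σ = √(1024.0150/7) = 12.0950%
Sharpe = (μ − rf) / σ = (-1.2250 − 1.16) / 12.0950 = -2.3850 / 12.0950 = -0.1972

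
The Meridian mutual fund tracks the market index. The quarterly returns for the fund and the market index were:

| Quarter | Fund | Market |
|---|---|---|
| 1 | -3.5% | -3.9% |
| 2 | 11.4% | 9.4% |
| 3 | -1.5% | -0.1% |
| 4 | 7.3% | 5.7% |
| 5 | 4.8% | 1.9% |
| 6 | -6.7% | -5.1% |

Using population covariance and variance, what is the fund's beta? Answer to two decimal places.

r̄p = 1.9667%,  r̄m = 1.3167%
Cov = Σ(rp − r̄p)(rm − r̄m) / 6 = 31.7206
Var(rm) = Σ(rm − r̄m)² / 6 = 25.8814
β = Cov / Var = 31.7206 / 25.8814 = 1.2256

1.23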